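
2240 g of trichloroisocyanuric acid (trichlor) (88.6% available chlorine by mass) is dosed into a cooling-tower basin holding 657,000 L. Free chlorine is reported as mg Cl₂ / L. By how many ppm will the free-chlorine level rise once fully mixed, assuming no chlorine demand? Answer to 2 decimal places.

3.02 ppm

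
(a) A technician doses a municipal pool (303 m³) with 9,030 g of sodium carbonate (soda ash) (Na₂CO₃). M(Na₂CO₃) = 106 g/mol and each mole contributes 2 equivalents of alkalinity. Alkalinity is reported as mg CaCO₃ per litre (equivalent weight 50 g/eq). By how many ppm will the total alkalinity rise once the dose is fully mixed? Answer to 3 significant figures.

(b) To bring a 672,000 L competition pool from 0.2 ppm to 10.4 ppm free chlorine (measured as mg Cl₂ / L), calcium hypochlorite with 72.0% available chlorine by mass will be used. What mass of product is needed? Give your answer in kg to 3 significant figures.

(a) 28.1 ppm; (b) 9.52 kg

(a) Volume: 303 m³ = 303,000 L.
(a) Moles of Na₂CO₃: 9,030 g ÷ 106 g/mol = 85.19 mol → 170.4 eq of alkalinity.
(a) As CaCO₃: 170.4 eq × 50 g/eq = 8519 g.
(a) Rise: 8519 g / 303,000 L × 1000 = 28.12 mg/L.

(b) Chlorine deficit: 10.4 − 0.2 = 10.2 ppm = 10.2 mg/L as Cl₂.
(b) Cl₂ equivalent needed: 10.2 mg/L × 672,000 L = 6,854,000 mg = 6854 g.
(b) Product at 72.0% available chlorine: 6854 / 0.72 = 9520 g.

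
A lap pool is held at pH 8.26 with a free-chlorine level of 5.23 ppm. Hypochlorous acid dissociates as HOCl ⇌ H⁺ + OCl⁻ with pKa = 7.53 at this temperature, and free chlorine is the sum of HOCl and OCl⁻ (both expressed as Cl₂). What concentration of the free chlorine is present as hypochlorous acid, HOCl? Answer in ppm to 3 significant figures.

[OCl⁻]/[HOCl] = 10^(pH − pKa) = 10^(8.26 − 7.53) = 10^0.73 = 5.37.
Fraction as HOCl = 1 / (1 + 5.37) = 0.157.
HOCl = 0.157 × 5.23 ppm = 0.821 ppm.

0.821 ppm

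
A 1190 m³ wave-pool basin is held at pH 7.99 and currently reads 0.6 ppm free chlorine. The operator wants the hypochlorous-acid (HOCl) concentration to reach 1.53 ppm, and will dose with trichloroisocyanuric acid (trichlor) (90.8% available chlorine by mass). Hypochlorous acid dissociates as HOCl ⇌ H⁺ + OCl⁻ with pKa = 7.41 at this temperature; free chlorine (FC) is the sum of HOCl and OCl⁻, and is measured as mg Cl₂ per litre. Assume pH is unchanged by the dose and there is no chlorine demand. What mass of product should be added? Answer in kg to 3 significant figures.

8.84 kg

Volume: 1190 m³ = 1,190,000 L.
[OCl⁻]/[HOCl] = 10^(pH − pKa) = 10^(7.99 − 7.41) = 3.802; fraction as HOCl = 1/(1 + 3.802) = 0.2083.
Free chlorine required for 1.53 ppm HOCl: 1.53 / 0.2083 = 7.347 ppm.
FC to add: 7.347 − 0.6 = 6.747 mg/L as Cl₂.
Cl₂ equivalent: 6.747 mg/L × 1,190,000 L = 8029 g.
Product at 90.8% available Cl: 8029 / 0.908 = 8842 g.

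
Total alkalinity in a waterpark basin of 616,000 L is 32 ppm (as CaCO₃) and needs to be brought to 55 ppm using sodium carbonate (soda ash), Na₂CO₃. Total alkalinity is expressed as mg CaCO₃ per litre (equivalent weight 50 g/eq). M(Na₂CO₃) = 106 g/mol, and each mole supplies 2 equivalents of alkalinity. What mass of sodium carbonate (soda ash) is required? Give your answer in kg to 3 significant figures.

15.0 kg

Alkalinity to add: (55 − 32) = 23 mg/L as CaCO₃ × 616,000 L = 14,170 g as CaCO₃.
Equivalents: 14,170 g ÷ 50 g/eq = 283.4 eq.
Each mole of Na₂CO₃ supplies 2 eq, so 283.4 / 2 = 141.7 mol.
Mass: 141.7 mol × 106 g/mol = 15,020 g.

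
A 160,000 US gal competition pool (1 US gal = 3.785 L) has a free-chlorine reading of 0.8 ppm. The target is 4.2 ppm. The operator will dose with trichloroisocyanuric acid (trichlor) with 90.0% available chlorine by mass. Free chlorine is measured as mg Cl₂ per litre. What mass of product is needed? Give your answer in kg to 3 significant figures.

2.29 kg

Volume: 160,000 US gal × 3.785 L/gal = 605,600 L.
Chlorine deficit: 4.2 − 0.8 = 3.4 ppm = 3.4 mg/L as Cl₂.
Cl₂ equivalent needed: 3.4 mg/L × 605,600 L = 2,059,000 mg = 2059 g.
Product at 90.0% available chlorine: 2059 / 0.9 = 2288 g.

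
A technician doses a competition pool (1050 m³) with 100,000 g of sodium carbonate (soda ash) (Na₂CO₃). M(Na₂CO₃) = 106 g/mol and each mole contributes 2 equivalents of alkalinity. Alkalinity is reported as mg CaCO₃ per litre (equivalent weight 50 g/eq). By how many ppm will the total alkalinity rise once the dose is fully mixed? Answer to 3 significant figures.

89.8 ppm

Volume: 1050 m³ = 1,050,000 L.
Moles of Na₂CO₃: 100,000 g ÷ 106 g/mol = 943.4 mol → 1887 eq of alkalinity.
As CaCO₃: 1887 eq × 50 g/eq = 94,340 g.
Rise: 94,340 g / 1,050,000 L × 1000 = 89.85 mg/L.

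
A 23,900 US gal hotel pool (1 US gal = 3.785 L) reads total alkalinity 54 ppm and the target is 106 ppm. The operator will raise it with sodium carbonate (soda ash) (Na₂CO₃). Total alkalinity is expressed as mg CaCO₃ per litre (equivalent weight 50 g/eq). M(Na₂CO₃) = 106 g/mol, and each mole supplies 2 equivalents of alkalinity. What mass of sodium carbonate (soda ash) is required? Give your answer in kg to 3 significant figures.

Volume: 23,900 US gal × 3.785 L/gal = 90,462 L.
Alkalinity to add: (106 − 54) = 52 mg/L as CaCO₃ × 90,462 L = 4704 g as CaCO₃.
Equivalents: 4704 g ÷ 50 g/eq = 94.08 eq.
Each mole of Na₂CO₃ supplies 2 eq, so 94.08 / 2 = 47.04 mol.
Mass: 47.04 mol × 106 g/mol = 4986 g.

4.99 kg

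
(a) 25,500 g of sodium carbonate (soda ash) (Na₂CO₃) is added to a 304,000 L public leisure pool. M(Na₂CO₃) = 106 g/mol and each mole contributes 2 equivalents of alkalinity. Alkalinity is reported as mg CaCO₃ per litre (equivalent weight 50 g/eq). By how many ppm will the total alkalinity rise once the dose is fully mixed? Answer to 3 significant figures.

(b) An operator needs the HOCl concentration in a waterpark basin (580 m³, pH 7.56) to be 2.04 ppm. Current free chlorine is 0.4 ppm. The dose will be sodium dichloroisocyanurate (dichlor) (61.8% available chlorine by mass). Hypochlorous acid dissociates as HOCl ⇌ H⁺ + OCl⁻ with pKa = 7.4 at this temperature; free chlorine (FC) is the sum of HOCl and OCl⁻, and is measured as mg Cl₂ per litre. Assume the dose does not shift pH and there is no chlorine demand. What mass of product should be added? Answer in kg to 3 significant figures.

(a) Moles of Na₂CO₃: 25,500 g ÷ 106 g/mol = 240.6 mol → 481.1 eq of alkalinity.
(a) As CaCO₃: 481.1 eq × 50 g/eq = 24,060 g.
(a) Rise: 24,060 g / 304,000 L × 1000 = 79.13 mg/L.

(b) Volume: 580 m³ = 580,000 L.
(b) [OCl⁻]/[HOCl] = 10^(pH − pKa) = 10^(7.56 − 7.4) = 1.445; fraction as HOCl = 1/(1 + 1.445) = 0.4089.
(b) Free chlorine required for 2.04 ppm HOCl: 2.04 / 0.4089 = 4.989 ppm.
(b) FC to add: 4.989 − 0.4 = 4.589 mg/L as Cl₂.
(b) Cl₂ equivalent: 4.589 mg/L × 580,000 L = 2661 g.
(b) Product at 61.8% available Cl: 2661 / 0.618 = 4307 g.

(a) 79.1 ppm; (b) 4.31 kg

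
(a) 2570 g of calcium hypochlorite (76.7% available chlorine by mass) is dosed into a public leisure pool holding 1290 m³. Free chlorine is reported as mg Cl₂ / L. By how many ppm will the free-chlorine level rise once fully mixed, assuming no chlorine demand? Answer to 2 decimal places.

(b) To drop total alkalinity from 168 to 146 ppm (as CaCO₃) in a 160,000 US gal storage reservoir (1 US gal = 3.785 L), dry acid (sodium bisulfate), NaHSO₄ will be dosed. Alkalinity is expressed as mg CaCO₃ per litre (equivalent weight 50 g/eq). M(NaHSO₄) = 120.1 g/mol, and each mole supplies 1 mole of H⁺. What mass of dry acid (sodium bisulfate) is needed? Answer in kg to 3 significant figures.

(a) Volume: 1290 m³ = 1,290,000 L.
(a) Available chlorine delivered: 2570 g × 0.767 = 1971 g as Cl₂.
(a) Concentration rise: 1971 g / 1,290,000 L = 1.528 mg/L = 1.53 ppm.

(b) Volume: 160,000 US gal × 3.785 L/gal = 605,600 L.
(b) Alkalinity to neutralize: (168 − 146) = 22 mg/L as CaCO₃ × 605,600 L = 13,320 g as CaCO₃.
(b) Equivalents of H⁺ required: 13,320 ÷ 50 g/eq = 266.5 eq = 266.5 mol NaHSO₄.
(b) Mass of NaHSO₄: 266.5 × 120.1 = 32,000 g.

(a) 1.53 ppm; (b) 32.0 kg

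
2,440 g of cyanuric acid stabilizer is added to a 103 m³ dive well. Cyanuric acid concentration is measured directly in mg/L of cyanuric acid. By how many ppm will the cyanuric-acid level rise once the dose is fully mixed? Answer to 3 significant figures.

23.7 ppm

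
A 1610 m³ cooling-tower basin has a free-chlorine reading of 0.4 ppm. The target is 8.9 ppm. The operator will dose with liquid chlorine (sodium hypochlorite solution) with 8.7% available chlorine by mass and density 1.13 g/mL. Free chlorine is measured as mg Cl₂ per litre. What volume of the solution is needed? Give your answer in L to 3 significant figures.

Volume: 1610 m³ = 1,610,000 L.
Chlorine deficit: 8.9 − 0.4 = 8.5 ppm = 8.5 mg/L as Cl₂.
Cl₂ equivalent needed: 8.5 mg/L × 1,610,000 L = 13,680,000 mg = 13,680 g.
Product at 8.7% available chlorine: 13,680 / 0.087 = 157,300 g.
Volume at density 1.13 g/mL: 157,300 g ÷ 1.13 g/mL = 139,200 mL.

139 L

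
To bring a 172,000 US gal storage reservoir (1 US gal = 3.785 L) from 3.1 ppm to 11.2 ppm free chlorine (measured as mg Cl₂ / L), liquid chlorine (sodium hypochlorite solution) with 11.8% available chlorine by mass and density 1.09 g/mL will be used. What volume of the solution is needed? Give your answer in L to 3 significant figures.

41.0 L

Volume: 172,000 US gal × 3.785 L/gal = 651,020 L.
Chlorine deficit: 11.2 − 3.1 = 8.1 ppm = 8.1 mg/L as Cl₂.
Cl₂ equivalent needed: 8.1 mg/L × 651,020 L = 5,273,000 mg = 5273 g.
Product at 11.8% available chlorine: 5273 / 0.118 = 44,690 g.
Volume at density 1.09 g/mL: 44,690 g ÷ 1.09 g/mL = 41,000 mL.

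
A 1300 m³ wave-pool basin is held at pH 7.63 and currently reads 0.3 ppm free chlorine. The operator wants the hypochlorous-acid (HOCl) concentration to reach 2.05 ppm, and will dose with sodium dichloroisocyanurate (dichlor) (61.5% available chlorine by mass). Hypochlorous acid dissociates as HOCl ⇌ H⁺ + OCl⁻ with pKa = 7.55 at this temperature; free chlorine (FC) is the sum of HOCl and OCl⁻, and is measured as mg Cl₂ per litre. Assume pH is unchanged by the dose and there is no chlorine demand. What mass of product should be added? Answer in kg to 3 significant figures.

Volume: 1300 m³ = 1,300,000 L.
[OCl⁻]/[HOCl] = 10^(pH − pKa) = 10^(7.63 − 7.55) = 1.202; fraction as HOCl = 1/(1 + 1.202) = 0.4541.
Free chlorine required for 2.05 ppm HOCl: 2.05 / 0.4541 = 4.515 ppm.
FC to add: 4.515 − 0.3 = 4.215 mg/L as Cl₂.
Cl₂ equivalent: 4.215 mg/L × 1,300,000 L = 5479 g.
Product at 61.5% available Cl: 5479 / 0.615 = 8909 g.

8.91 kg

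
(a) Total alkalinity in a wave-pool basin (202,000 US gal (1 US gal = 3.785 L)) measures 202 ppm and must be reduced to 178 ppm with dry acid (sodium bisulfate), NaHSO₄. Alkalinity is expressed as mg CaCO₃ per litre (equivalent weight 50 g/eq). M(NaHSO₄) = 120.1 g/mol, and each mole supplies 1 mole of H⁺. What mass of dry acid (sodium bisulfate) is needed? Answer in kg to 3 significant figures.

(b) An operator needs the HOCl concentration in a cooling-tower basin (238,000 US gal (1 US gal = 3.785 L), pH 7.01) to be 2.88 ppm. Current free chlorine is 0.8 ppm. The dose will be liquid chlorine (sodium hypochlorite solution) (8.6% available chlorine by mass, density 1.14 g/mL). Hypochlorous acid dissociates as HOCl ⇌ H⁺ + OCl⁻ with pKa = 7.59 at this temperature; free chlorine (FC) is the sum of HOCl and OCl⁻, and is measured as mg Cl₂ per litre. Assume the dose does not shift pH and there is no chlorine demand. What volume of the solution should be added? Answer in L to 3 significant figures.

(a) 44.1 kg; (b) 26.1 L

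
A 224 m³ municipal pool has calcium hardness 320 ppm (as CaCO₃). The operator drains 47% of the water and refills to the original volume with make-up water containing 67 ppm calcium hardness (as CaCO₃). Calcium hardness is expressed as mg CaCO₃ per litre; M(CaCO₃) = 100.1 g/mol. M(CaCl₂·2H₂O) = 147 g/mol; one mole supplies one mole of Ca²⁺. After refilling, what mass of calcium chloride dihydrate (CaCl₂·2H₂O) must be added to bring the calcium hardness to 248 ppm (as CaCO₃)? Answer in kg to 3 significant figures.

15.4 kg

Volume: 224 m³ = 224,000 L.
After draining 47% and refilling: 320 × 0.53 + 67 × 0.47 = 201.09 ppm.
Deficit to target: 248 − 201.09 = 46.91 mg/L.
As CaCO₃: 46.91 mg/L × 224,000 L = 10,510 g; ÷ 100.1 = 105 mol Ca²⁺.
Mass: 105 × 147 = 15,430 g.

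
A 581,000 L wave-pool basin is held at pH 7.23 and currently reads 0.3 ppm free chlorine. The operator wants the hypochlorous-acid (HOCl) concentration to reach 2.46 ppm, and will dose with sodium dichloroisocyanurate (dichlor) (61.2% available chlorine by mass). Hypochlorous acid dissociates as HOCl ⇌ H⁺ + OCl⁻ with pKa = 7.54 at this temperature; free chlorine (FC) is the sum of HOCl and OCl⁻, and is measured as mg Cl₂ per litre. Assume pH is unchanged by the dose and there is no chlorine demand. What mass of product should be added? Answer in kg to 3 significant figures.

3.19 kg

[OCl⁻]/[HOCl] = 10^(pH − pKa) = 10^(7.23 − 7.54) = 0.4898; fraction as HOCl = 1/(1 + 0.4898) = 0.6712.
Free chlorine required for 2.46 ppm HOCl: 2.46 / 0.6712 = 3.665 ppm.
FC to add: 3.665 − 0.3 = 3.365 mg/L as Cl₂.
Cl₂ equivalent: 3.365 mg/L × 581,000 L = 1955 g.
Product at 61.2% available Cl: 1955 / 0.612 = 3194 g.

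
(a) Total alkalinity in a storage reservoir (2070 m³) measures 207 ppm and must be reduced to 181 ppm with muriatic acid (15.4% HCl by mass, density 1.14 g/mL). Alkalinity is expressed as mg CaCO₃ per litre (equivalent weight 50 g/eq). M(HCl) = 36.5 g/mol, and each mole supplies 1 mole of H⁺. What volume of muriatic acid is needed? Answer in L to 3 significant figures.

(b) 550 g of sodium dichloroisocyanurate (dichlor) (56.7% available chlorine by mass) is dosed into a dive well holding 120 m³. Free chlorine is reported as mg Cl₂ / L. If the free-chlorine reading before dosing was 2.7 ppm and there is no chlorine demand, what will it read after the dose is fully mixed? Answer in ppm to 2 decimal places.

(a) Volume: 2070 m³ = 2,070,000 L.
(a) Alkalinity to neutralize: (207 − 181) = 26 mg/L as CaCO₃ × 2,070,000 L = 53,820 g as CaCO₃.
(a) Equivalents of H⁺ required: 53,820 ÷ 50 g/eq = 1076 eq = 1076 mol HCl.
(a) Mass of HCl: 1076 × 36.5 = 39,290 g.
(a) Mass of 15.4% solution: 39,290 / 0.154 = 255,100 g.
(a) Volume: 255,100 g ÷ 1.14 g/mL = 223,800 mL.

(b) Volume: 120 m³ = 120,000 L.
(b) Available chlorine delivered: 550 g × 0.567 = 311.8 g as Cl₂.
(b) Concentration rise: 311.8 g / 120,000 L = 2.599 mg/L = 2.60 ppm.
(b) Final FC: 2.7 + 2.60 = 5.30 ppm.

(a) 224 L; (b) 5.30 ppm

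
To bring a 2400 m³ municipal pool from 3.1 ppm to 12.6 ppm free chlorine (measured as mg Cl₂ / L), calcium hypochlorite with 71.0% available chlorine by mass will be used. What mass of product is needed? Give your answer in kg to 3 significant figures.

Volume: 2400 m³ = 2,400,000 L.
Chlorine deficit: 12.6 − 3.1 = 9.5 ppm = 9.5 mg/L as Cl₂.
Cl₂ equivalent needed: 9.5 mg/L × 2,400,000 L = 22,800,000 mg = 22,800 g.
Product at 71.0% available chlorine: 22,800 / 0.71 = 32,110 g.

32.1 kg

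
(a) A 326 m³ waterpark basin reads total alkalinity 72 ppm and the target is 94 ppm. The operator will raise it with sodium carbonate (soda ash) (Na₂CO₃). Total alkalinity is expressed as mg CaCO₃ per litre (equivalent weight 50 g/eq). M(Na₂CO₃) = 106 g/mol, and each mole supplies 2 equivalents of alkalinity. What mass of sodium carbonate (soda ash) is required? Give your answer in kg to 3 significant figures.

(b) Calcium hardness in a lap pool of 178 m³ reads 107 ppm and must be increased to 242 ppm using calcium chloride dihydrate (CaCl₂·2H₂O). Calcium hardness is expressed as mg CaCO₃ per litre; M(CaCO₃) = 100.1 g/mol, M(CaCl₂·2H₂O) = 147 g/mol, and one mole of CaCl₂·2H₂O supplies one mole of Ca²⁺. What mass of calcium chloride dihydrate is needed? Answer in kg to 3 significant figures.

(a) Volume: 326 m³ = 326,000 L.
(a) Alkalinity to add: (94 − 72) = 22 mg/L as CaCO₃ × 326,000 L = 7172 g as CaCO₃.
(a) Equivalents: 7172 g ÷ 50 g/eq = 143.4 eq.
(a) Each mole of Na₂CO₃ supplies 2 eq, so 143.4 / 2 = 71.72 mol.
(a) Mass: 71.72 mol × 106 g/mol = 7602 g.

(b) Volume: 178 m³ = 178,000 L.
(b) Hardness to add: (242 − 107) = 135 mg/L as CaCO₃ × 178,000 L = 24,030 g as CaCO₃.
(b) Moles of Ca²⁺ (1 mol Ca²⁺ ≡ 1 mol CaCO₃): 24,030 / 100.1 g/mol = 240.1 mol.
(b) Mass of CaCl₂·2H₂O: 240.1 × 147 = 35,290 g.

(a) 7.60 kg; (b) 35.3 kg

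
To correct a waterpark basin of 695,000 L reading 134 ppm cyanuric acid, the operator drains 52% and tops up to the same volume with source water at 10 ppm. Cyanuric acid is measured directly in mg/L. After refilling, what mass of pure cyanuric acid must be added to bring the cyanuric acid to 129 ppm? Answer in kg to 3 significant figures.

41.3 kg

After draining 52% and refilling: 134 × 0.48 + 10 × 0.52 = 69.52 ppm.
Deficit to target: 129 − 69.52 = 59.48 mg/L.
Mass: 59.48 mg/L × 695,000 L = 41,340 g cyanuric acid.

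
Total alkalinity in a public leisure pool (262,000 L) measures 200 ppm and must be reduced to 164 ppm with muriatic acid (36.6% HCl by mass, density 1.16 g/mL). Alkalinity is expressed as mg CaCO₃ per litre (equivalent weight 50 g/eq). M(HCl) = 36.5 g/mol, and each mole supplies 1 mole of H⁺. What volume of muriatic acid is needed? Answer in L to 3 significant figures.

16.2 L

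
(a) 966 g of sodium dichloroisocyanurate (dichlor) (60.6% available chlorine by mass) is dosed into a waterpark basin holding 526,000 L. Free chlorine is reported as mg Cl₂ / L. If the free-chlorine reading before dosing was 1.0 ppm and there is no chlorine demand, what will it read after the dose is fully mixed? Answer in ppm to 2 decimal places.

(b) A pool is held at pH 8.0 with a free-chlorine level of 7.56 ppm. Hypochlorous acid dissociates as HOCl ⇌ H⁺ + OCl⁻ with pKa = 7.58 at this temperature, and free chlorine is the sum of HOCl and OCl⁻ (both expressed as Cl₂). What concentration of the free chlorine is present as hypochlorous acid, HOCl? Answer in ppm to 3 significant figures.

(a) 2.11 ppm; (b) 2.08 ppm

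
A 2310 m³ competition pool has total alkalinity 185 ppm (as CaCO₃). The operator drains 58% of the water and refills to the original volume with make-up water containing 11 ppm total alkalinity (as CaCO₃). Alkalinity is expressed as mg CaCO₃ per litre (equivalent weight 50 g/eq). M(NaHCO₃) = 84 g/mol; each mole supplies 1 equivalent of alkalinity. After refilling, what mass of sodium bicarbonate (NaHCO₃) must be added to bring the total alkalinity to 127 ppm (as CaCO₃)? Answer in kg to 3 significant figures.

167 kg

Volume: 2310 m³ = 2,310,000 L.
After draining 58% and refilling: 185 × 0.42 + 11 × 0.58 = 84.08 ppm.
Deficit to target: 127 − 84.08 = 42.92 mg/L.
As CaCO₃: 42.92 mg/L × 2,310,000 L = 99,150 g; ÷ 50 g/eq ÷ 1 = 1983 mol NaHCO₃.
Mass: 1983 × 84 = 166,600 g.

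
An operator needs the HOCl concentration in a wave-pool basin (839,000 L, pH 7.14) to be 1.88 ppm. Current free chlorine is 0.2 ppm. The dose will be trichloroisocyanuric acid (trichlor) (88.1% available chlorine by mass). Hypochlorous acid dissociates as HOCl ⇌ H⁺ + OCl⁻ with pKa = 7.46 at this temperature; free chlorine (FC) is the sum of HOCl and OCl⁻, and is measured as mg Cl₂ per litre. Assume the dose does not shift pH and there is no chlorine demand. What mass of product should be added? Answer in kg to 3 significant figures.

2.46 kg

[OCl⁻]/[HOCl] = 10^(pH − pKa) = 10^(7.14 − 7.46) = 0.4786; fraction as HOCl = 1/(1 + 0.4786) = 0.6763.
Free chlorine required for 1.88 ppm HOCl: 1.88 / 0.6763 = 2.78 ppm.
FC to add: 2.78 − 0.2 = 2.58 mg/L as Cl₂.
Cl₂ equivalent: 2.58 mg/L × 839,000 L = 2164 g.
Product at 88.1% available Cl: 2164 / 0.881 = 2457 g.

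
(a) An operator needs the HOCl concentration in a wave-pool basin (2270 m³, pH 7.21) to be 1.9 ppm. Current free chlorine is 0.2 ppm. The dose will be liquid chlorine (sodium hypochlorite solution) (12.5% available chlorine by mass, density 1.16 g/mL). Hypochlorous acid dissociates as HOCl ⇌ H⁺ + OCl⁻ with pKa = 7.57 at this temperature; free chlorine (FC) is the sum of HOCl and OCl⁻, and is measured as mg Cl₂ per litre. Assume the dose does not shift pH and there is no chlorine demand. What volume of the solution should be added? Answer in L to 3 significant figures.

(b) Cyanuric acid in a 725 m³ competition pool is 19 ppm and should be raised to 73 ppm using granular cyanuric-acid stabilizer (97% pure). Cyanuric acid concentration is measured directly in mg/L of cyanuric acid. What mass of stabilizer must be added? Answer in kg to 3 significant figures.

(a) 39.6 L; (b) 40.4 kg

(a) Volume: 2270 m³ = 2,270,000 L.
(a) [OCl⁻]/[HOCl] = 10^(pH − pKa) = 10^(7.21 − 7.57) = 0.4365; fraction as HOCl = 1/(1 + 0.4365) = 0.6961.
(a) Free chlorine required for 1.9 ppm HOCl: 1.9 / 0.6961 = 2.729 ppm.
(a) FC to add: 2.729 − 0.2 = 2.529 mg/L as Cl₂.
(a) Cl₂ equivalent: 2.529 mg/L × 2,270,000 L = 5742 g.
(a) Product at 12.5% available Cl: 5742 / 0.125 = 45,930 g.
(a) Volume: 45,930 g ÷ 1.16 g/mL = 39,600 mL.

(b) Volume: 725 m³ = 725,000 L.
(b) CYA to add: (73 − 19) = 54 mg/L × 725,000 L = 39,150 g cyanuric acid.
(b) At 97% purity: 39,150 / 0.97 = 40,360 g product.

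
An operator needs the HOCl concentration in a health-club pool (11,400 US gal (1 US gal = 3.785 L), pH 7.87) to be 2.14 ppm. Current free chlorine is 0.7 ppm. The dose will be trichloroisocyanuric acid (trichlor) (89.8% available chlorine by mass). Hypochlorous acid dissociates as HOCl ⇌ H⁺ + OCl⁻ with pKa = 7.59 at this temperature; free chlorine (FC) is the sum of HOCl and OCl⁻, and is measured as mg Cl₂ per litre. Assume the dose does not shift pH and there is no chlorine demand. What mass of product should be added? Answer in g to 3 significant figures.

265 g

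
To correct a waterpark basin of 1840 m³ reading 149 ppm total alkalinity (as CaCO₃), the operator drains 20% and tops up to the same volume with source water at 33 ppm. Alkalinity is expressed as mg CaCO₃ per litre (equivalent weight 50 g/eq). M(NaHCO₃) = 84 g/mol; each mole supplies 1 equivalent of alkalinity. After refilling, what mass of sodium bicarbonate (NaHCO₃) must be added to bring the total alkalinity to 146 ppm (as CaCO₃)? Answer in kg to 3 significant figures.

Volume: 1840 m³ = 1,840,000 L.
After draining 20% and refilling: 149 × 0.80 + 33 × 0.20 = 125.8 ppm.
Deficit to target: 146 − 125.8 = 20.2 mg/L.
As CaCO₃: 20.2 mg/L × 1,840,000 L = 37,170 g; ÷ 50 g/eq ÷ 1 = 743.4 mol NaHCO₃.
Mass: 743.4 × 84 = 62,440 g.

62.4 kg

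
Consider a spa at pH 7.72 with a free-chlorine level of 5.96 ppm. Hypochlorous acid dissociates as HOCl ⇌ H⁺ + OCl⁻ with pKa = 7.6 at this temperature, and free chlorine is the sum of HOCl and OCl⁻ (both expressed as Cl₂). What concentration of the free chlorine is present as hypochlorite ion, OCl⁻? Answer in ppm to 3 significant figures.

3.39 ppm

[OCl⁻]/[HOCl] = 10^(pH − pKa) = 10^(7.72 − 7.6) = 10^0.12 = 1.318.
Fraction as HOCl = 1 / (1 + 1.318) = 0.4314.
OCl⁻ = (1 − 0.4314) × 5.96 ppm = 3.389 ppm.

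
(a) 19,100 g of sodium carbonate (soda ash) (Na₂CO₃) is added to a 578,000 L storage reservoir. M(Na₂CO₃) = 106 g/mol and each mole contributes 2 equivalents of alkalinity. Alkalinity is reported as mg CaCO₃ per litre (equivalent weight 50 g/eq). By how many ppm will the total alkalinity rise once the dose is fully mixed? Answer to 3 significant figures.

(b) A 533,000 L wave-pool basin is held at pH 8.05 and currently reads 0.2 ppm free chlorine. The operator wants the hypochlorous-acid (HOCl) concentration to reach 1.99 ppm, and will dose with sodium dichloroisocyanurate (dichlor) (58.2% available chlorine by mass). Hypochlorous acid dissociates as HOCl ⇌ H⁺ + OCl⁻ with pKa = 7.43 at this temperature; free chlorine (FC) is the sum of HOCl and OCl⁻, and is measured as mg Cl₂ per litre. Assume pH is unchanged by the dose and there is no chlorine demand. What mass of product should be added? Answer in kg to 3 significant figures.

(a) Moles of Na₂CO₃: 19,100 g ÷ 106 g/mol = 180.2 mol → 360.4 eq of alkalinity.
(a) As CaCO₃: 360.4 eq × 50 g/eq = 18,020 g.
(a) Rise: 18,020 g / 578,000 L × 1000 = 31.17 mg/L.

(b) [OCl⁻]/[HOCl] = 10^(pH − pKa) = 10^(8.05 − 7.43) = 4.169; fraction as HOCl = 1/(1 + 4.169) = 0.1935.
(b) Free chlorine required for 1.99 ppm HOCl: 1.99 / 0.1935 = 10.29 ppm.
(b) FC to add: 10.29 − 0.2 = 10.09 mg/L as Cl₂.
(b) Cl₂ equivalent: 10.09 mg/L × 533,000 L = 5376 g.
(b) Product at 58.2% available Cl: 5376 / 0.582 = 9237 g.

(a) 31.2 ppm; (b) 9.24 kg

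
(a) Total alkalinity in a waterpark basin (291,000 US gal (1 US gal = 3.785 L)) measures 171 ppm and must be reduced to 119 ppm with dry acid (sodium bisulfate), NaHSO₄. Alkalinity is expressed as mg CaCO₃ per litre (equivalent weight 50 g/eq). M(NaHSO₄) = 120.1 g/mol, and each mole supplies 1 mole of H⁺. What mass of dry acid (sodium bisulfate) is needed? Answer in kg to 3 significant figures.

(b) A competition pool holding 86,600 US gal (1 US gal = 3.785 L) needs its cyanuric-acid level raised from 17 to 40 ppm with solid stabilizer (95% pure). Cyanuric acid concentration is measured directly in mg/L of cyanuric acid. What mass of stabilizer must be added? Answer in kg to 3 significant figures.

(a) 138 kg; (b) 7.94 kg

(a) Volume: 291,000 US gal × 3.785 L/gal = 1,101,435 L.
(a) Alkalinity to neutralize: (171 − 119) = 52 mg/L as CaCO₃ × 1,101,435 L = 57,270 g as CaCO₃.
(a) Equivalents of H⁺ required: 57,270 ÷ 50 g/eq = 1145 eq = 1145 mol NaHSO₄.
(a) Mass of NaHSO₄: 1145 × 120.1 = 137,600 g.

(b) Volume: 86,600 US gal × 3.785 L/gal = 327,781 L.
(b) CYA to add: (40 − 17) = 23 mg/L × 327,781 L = 7539 g cyanuric acid.
(b) At 95% purity: 7539 / 0.95 = 7936 g product.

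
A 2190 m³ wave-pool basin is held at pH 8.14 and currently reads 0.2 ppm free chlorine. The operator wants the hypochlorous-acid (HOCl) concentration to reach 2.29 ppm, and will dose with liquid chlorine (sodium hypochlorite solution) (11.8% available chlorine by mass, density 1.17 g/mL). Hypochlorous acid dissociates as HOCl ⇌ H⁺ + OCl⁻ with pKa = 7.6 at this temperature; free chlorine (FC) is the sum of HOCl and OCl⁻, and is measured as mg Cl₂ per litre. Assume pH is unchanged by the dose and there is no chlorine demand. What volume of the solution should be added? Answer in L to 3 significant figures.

159 L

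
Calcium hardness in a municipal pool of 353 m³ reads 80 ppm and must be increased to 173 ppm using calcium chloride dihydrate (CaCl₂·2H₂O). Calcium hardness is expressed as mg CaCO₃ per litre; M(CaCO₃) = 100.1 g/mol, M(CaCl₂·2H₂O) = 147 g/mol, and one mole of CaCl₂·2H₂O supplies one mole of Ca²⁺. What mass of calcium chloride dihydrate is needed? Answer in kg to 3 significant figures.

48.2 kg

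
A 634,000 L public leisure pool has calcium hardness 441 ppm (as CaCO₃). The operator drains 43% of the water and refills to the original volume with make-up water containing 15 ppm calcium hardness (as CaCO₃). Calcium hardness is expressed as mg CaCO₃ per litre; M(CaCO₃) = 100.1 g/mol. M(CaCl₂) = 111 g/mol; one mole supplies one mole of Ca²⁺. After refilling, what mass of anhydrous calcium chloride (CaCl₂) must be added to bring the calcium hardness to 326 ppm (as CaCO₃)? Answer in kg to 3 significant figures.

After draining 43% and refilling: 441 × 0.57 + 15 × 0.43 = 257.82 ppm.
Deficit to target: 326 − 257.82 = 68.18 mg/L.
As CaCO₃: 68.18 mg/L × 634,000 L = 43,230 g; ÷ 100.1 = 431.8 mol Ca²⁺.
Mass: 431.8 × 111 = 47,930 g.

47.9 kg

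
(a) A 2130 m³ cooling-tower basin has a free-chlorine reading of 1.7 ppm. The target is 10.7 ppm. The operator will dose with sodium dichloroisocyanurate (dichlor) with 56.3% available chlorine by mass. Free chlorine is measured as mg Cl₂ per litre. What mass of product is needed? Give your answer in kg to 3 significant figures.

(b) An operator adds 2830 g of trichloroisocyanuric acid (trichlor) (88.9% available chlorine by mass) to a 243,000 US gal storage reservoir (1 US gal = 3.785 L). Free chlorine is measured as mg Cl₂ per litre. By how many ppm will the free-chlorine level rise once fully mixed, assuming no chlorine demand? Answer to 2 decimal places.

(a) Volume: 2130 m³ = 2,130,000 L.
(a) Chlorine deficit: 10.7 − 1.7 = 9 ppm = 9 mg/L as Cl₂.
(a) Cl₂ equivalent needed: 9 mg/L × 2,130,000 L = 19,170,000 mg = 19,170 g.
(a) Product at 56.3% available chlorine: 19,170 / 0.563 = 34,050 g.

(b) Volume: 243,000 US gal × 3.785 L/gal = 919,755 L.
(b) Available chlorine delivered: 2830 g × 0.889 = 2516 g as Cl₂.
(b) Concentration rise: 2516 g / 919,755 L = 2.735 mg/L = 2.74 ppm.

(a) 34.0 kg; (b) 2.74 ppm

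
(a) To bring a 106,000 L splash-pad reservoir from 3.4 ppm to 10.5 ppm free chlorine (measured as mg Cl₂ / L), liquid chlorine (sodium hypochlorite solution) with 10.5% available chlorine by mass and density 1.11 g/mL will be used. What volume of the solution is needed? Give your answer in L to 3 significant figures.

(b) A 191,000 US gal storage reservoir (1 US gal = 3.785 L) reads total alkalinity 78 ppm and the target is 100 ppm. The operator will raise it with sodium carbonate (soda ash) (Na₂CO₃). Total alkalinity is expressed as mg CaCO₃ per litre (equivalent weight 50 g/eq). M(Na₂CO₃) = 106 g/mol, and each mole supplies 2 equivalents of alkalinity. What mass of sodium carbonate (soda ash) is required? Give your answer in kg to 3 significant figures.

(a) 6.46 L; (b) 16.9 kg

(a) Chlorine deficit: 10.5 − 3.4 = 7.1 ppm = 7.1 mg/L as Cl₂.
(a) Cl₂ equivalent needed: 7.1 mg/L × 106,000 L = 752,600 mg = 752.6 g.
(a) Product at 10.5% available chlorine: 752.6 / 0.105 = 7168 g.
(a) Volume at density 1.11 g/mL: 7168 g ÷ 1.11 g/mL = 6457 mL.

(b) Volume: 191,000 US gal × 3.785 L/gal = 722,935 L.
(b) Alkalinity to add: (100 − 78) = 22 mg/L as CaCO₃ × 722,935 L = 15,900 g as CaCO₃.
(b) Equivalents: 15,900 g ÷ 50 g/eq = 318.1 eq.
(b) Each mole of Na₂CO₃ supplies 2 eq, so 318.1 / 2 = 159 mol.
(b) Mass: 159 mol × 106 g/mol = 16,860 g.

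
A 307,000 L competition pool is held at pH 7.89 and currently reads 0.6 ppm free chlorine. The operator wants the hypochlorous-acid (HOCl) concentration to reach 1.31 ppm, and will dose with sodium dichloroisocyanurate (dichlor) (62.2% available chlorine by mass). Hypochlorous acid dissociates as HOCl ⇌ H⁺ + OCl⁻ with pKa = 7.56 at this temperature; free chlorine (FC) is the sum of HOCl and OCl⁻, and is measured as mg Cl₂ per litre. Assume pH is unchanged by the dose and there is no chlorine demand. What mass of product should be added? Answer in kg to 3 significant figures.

[OCl⁻]/[HOCl] = 10^(pH − pKa) = 10^(7.89 − 7.56) = 2.138; fraction as HOCl = 1/(1 + 2.138) = 0.3187.
Free chlorine required for 1.31 ppm HOCl: 1.31 / 0.3187 = 4.111 ppm.
FC to add: 4.111 − 0.6 = 3.511 mg/L as Cl₂.
Cl₂ equivalent: 3.511 mg/L × 307,000 L = 1078 g.
Product at 62.2% available Cl: 1078 / 0.622 = 1733 g.

1.73 kg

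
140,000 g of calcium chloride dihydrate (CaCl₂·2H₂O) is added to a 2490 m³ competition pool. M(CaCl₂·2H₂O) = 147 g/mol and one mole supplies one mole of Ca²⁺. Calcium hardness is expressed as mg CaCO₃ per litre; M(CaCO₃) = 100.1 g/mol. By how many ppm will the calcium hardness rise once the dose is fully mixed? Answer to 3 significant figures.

Volume: 2490 m³ = 2,490,000 L.
Moles of Ca²⁺: 140,000 g ÷ 147 g/mol = 952.4 mol.
As CaCO₃: 952.4 mol × 100.1 g/mol = 95,330 g.
Rise: 95,330 g / 2,490,000 L × 1000 = 38.29 mg/L.

38.3 ppm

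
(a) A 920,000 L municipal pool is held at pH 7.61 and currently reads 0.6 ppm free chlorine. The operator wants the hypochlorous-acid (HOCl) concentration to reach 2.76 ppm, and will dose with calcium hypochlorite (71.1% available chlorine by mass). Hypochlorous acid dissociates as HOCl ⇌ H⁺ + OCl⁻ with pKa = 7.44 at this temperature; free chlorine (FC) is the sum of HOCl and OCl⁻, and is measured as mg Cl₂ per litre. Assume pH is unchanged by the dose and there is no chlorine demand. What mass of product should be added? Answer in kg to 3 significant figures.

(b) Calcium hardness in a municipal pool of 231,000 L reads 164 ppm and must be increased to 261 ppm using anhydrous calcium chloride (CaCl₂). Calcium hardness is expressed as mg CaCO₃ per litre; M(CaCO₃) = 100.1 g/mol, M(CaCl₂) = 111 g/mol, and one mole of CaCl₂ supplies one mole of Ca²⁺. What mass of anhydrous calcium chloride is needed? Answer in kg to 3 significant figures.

(a) 8.08 kg; (b) 24.8 kg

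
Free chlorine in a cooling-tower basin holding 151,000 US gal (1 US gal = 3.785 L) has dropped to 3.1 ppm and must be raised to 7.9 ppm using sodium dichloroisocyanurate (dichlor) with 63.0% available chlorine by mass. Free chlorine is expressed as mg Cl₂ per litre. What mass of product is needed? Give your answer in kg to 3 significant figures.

Volume: 151,000 US gal × 3.785 L/gal = 571,535 L.
Chlorine deficit: 7.9 − 3.1 = 4.8 ppm = 4.8 mg/L as Cl₂.
Cl₂ equivalent needed: 4.8 mg/L × 571,535 L = 2,743,000 mg = 2743 g.
Product at 63.0% available chlorine: 2743 / 0.63 = 4355 g.

4.35 kg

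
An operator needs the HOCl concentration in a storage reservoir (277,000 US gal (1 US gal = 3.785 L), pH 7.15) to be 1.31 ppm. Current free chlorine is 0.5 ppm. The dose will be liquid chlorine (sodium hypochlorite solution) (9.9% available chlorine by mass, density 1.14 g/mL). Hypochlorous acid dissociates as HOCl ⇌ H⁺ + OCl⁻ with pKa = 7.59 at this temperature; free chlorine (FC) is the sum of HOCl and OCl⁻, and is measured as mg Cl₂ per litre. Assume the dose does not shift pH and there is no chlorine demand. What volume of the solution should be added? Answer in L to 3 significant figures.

11.9 L

Volume: 277,000 US gal × 3.785 L/gal = 1,048,445 L.
[OCl⁻]/[HOCl] = 10^(pH − pKa) = 10^(7.15 − 7.59) = 0.3631; fraction as HOCl = 1/(1 + 0.3631) = 0.7336.
Free chlorine required for 1.31 ppm HOCl: 1.31 / 0.7336 = 1.786 ppm.
FC to add: 1.786 − 0.5 = 1.286 mg/L as Cl₂.
Cl₂ equivalent: 1.286 mg/L × 1,048,445 L = 1348 g.
Product at 9.9% available Cl: 1348 / 0.099 = 13,620 g.
Volume: 13,620 g ÷ 1.14 g/mL = 11,940 mL.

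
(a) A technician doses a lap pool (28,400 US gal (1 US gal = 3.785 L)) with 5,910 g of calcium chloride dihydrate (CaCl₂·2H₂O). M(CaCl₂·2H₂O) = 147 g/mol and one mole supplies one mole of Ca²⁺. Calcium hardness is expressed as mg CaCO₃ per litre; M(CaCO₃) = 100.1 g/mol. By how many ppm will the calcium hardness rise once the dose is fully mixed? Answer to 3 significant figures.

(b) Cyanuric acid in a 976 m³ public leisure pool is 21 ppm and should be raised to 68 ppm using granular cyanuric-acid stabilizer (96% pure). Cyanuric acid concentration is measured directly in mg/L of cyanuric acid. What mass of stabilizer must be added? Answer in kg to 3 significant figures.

(a) Volume: 28,400 US gal × 3.785 L/gal = 107,494 L.
(a) Moles of Ca²⁺: 5,910 g ÷ 147 g/mol = 40.2 mol.
(a) As CaCO₃: 40.2 mol × 100.1 g/mol = 4024 g.
(a) Rise: 4024 g / 107,494 L × 1000 = 37.44 mg/L.

(b) Volume: 976 m³ = 976,000 L.
(b) CYA to add: (68 − 21) = 47 mg/L × 976,000 L = 45,870 g cyanuric acid.
(b) At 96% purity: 45,870 / 0.96 = 47,780 g product.

(a) 37.4 ppm; (b) 47.8 kg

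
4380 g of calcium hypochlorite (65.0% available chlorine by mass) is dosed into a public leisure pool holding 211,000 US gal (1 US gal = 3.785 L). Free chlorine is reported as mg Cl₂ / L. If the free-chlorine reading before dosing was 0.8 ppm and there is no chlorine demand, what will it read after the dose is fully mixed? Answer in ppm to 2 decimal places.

4.36 ppm

Volume: 211,000 US gal × 3.785 L/gal = 798,635 L.
Available chlorine delivered: 4380 g × 0.65 = 2847 g as Cl₂.
Concentration rise: 2847 g / 798,635 L = 3.565 mg/L = 3.56 ppm.
Final FC: 0.8 + 3.56 = 4.36 ppm.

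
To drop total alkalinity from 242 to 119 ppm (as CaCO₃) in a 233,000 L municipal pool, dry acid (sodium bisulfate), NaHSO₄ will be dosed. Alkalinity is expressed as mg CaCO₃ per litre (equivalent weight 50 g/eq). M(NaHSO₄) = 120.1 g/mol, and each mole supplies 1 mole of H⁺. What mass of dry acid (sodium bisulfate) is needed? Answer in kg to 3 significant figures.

68.8 kg

Alkalinity to neutralize: (242 − 119) = 123 mg/L as CaCO₃ × 233,000 L = 28,660 g as CaCO₃.
Equivalents of H⁺ required: 28,660 ÷ 50 g/eq = 573.2 eq = 573.2 mol NaHSO₄.
Mass of NaHSO₄: 573.2 × 120.1 = 68,840 g.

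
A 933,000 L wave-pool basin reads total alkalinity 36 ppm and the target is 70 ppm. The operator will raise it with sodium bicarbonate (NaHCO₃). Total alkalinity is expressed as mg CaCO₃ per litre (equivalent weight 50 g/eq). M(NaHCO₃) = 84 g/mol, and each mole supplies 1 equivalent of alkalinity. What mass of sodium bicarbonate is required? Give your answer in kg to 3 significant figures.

53.3 kg

Alkalinity to add: (70 − 36) = 34 mg/L as CaCO₃ × 933,000 L = 31,720 g as CaCO₃.
Equivalents: 31,720 g ÷ 50 g/eq = 634.4 eq.
NaHCO₃ supplies 1 eq per mole → 634.4 mol.
Mass: 634.4 mol × 84 g/mol = 53,290 g.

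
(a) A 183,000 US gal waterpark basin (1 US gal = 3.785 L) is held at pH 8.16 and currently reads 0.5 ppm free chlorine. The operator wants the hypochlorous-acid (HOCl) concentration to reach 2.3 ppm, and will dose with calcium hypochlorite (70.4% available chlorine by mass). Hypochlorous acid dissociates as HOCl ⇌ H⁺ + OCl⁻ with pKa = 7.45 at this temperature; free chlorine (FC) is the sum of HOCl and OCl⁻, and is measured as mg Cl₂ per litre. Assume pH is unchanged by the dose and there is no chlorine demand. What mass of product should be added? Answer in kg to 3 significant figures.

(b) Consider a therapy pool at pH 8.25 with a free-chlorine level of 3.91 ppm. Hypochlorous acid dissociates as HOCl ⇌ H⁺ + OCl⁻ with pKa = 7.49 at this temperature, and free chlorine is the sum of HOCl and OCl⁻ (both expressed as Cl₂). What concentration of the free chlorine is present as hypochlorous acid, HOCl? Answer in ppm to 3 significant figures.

(a) 13.4 kg; (b) 0.579 ppm

(a) Volume: 183,000 US gal × 3.785 L/gal = 692,655 L.
(a) [OCl⁻]/[HOCl] = 10^(pH − pKa) = 10^(8.16 − 7.45) = 5.129; fraction as HOCl = 1/(1 + 5.129) = 0.1632.
(a) Free chlorine required for 2.3 ppm HOCl: 2.3 / 0.1632 = 14.1 ppm.
(a) FC to add: 14.1 − 0.5 = 13.6 mg/L as Cl₂.
(a) Cl₂ equivalent: 13.6 mg/L × 692,655 L = 9417 g.
(a) Product at 70.4% available Cl: 9417 / 0.704 = 13,380 g.

(b) [OCl⁻]/[HOCl] = 10^(pH − pKa) = 10^(8.25 − 7.49) = 10^0.76 = 5.754.
(b) Fraction as HOCl = 1 / (1 + 5.754) = 0.1481.
(b) HOCl = 0.1481 × 3.91 ppm = 0.5789 ppm.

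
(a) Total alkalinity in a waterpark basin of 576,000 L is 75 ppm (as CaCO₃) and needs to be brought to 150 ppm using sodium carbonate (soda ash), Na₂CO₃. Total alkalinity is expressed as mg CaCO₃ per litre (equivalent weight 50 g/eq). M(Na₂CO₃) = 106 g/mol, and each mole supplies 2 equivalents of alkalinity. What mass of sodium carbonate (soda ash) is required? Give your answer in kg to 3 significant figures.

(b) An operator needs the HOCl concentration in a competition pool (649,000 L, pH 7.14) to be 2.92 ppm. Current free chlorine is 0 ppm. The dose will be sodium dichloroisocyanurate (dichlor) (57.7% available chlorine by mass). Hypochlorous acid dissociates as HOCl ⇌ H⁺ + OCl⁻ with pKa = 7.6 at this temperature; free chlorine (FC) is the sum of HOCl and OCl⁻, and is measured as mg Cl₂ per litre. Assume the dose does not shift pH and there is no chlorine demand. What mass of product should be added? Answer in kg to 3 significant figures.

(a) Alkalinity to add: (150 − 75) = 75 mg/L as CaCO₃ × 576,000 L = 43,200 g as CaCO₃.
(a) Equivalents: 43,200 g ÷ 50 g/eq = 864 eq.
(a) Each mole of Na₂CO₃ supplies 2 eq, so 864 / 2 = 432 mol.
(a) Mass: 432 mol × 106 g/mol = 45,790 g.

(b) [OCl⁻]/[HOCl] = 10^(pH − pKa) = 10^(7.14 − 7.6) = 0.3467; fraction as HOCl = 1/(1 + 0.3467) = 0.7425.
(b) Free chlorine required for 2.92 ppm HOCl: 2.92 / 0.7425 = 3.932 ppm.
(b) FC to add: 3.932 − 0 = 3.932 mg/L as Cl₂.
(b) Cl₂ equivalent: 3.932 mg/L × 649,000 L = 2552 g.
(b) Product at 57.7% available Cl: 2552 / 0.577 = 4423 g.

(a) 45.8 kg; (b) 4.42 kg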